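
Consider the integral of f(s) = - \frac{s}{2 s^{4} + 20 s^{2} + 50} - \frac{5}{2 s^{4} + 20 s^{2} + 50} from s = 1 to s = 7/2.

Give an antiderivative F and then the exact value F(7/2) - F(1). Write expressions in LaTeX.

The integrand splits into summands that can be handled one at a time.
F(s) = \frac{- \sqrt{5} s^{2} \operatorname{atan}{\left(\frac{\sqrt{5} s}{5} \right)} - 5 s - 5 \sqrt{5} \operatorname{atan}{\left(\frac{\sqrt{5} s}{5} \right)} + 5}{20 s^{2} + 100} is an antiderivative of f.
Check: d/ds[\frac{- \sqrt{5} s^{2} \operatorname{atan}{\left(\frac{\sqrt{5} s}{5} \right)} - 5 s - 5 \sqrt{5} \operatorname{atan}{\left(\frac{\sqrt{5} s}{5} \right)} + 5}{20 s^{2} + 100}] = \frac{- s - 5}{2 s^{4} + 20 s^{2} + 50}, which equals f(s).
F(7/2) = - \frac{\sqrt{5} \operatorname{atan}{\left(\frac{7 \sqrt{5}}{10} \right)}}{20} - \frac{5}{138}; F(1) = - \frac{\sqrt{5} \operatorname{atan}{\left(\frac{\sqrt{5}}{5} \right)}}{20}.
Integral = F(7/2) - F(1) = - \frac{\sqrt{5} \operatorname{atan}{\left(\frac{7 \sqrt{5}}{10} \right)}}{20} - \frac{5}{138} + \frac{\sqrt{5} \operatorname{atan}{\left(\frac{\sqrt{5}}{5} \right)}}{20}.

Antiderivative: F(s) = \frac{- \sqrt{5} s^{2} \operatorname{atan}{\left(\frac{\sqrt{5} s}{5} \right)} - 5 s - 5 \sqrt{5} \operatorname{atan}{\left(\frac{\sqrt{5} s}{5} \right)} + 5}{20 s^{2} + 100}; value = - \frac{\sqrt{5} \operatorname{atan}{\left(\frac{7 \sqrt{5}}{10} \right)}}{20} - \frac{5}{138} + \frac{\sqrt{5} \operatorname{atan}{\left(\frac{\sqrt{5}}{5} \right)}}{20}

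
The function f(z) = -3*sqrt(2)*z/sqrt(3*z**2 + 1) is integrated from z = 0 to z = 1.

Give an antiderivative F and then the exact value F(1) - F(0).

Antiderivative: F(z) = -2*sqrt(3*z**2/2 + 1/2); value = -sqrt(2)

The substitution u = 3*z**2/2 + 1/2 works: f is exactly (dF/du)*(du/dz) for that inner function.
F(z) = -2*sqrt(3*z**2/2 + 1/2) is an antiderivative of f.
Check: d/dz[-2*sqrt(3*z**2/2 + 1/2)] = -3*sqrt(2)*z/sqrt(3*z**2 + 1) = f(z).
F(1) = -2*sqrt(2); F(0) = -sqrt(2).
Integral = F(1) - F(0) = -sqrt(2).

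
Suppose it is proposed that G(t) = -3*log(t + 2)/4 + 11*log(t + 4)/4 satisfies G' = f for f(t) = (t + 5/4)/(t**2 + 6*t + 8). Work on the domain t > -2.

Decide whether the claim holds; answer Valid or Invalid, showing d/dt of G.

d/dt[G] = (4*t + 5)/(2*t**2 + 12*t + 16)
d/dt[G] - f(t) = (4*t + 5)/(4*t**2 + 24*t + 32) != 0.

Invalid: d/dt[G] - f = (4*t + 5)/(4*t**2 + 24*t + 32), which is not 0.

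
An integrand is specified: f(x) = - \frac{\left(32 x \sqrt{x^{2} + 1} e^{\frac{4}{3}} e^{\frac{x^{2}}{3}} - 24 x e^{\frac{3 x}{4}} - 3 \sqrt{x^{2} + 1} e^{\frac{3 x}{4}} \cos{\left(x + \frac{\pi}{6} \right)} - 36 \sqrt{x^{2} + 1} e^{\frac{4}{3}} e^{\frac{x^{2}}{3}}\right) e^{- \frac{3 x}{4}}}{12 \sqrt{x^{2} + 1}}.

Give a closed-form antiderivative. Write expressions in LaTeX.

Recover f(x) by differentiating a candidate F(x); any mismatch rules it out.
Check: d/dx[\frac{8 \sqrt{x^{2} + 1} - 16 e^{\frac{x^{2}}{3} - \frac{3 x}{4} + \frac{4}{3}} + \sin{\left(x + \frac{\pi}{6} \right)}}{4}] = \frac{- 32 x \sqrt{x^{2} + 1} e^{\frac{4}{3}} e^{- \frac{3 x}{4}} e^{\frac{x^{2}}{3}} + 24 x + 3 \sqrt{x^{2} + 1} \cos{\left(x + \frac{\pi}{6} \right)} + 36 \sqrt{x^{2} + 1} e^{\frac{4}{3}} e^{- \frac{3 x}{4}} e^{\frac{x^{2}}{3}}}{12 \sqrt{x^{2} + 1}}, which equals f(x).

An antiderivative is F(x) = \frac{8 \sqrt{x^{2} + 1} - 16 e^{\frac{x^{2}}{3} - \frac{3 x}{4} + \frac{4}{3}} + \sin{\left(x + \frac{\pi}{6} \right)}}{4}.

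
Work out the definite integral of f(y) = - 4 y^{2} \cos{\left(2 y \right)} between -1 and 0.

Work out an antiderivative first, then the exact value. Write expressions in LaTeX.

Antiderivative: F(y) = - 2 y^{2} \sin{\left(2 y \right)} - 2 y \cos{\left(2 y \right)} + \sin{\left(2 y \right)}; value = - \sin{\left(2 \right)} - 2 \cos{\left(2 \right)}

Check any antiderivative F(y) by computing F'(y) and comparing it with f(y).
F(y) = - 2 y^{2} \sin{\left(2 y \right)} - 2 y \cos{\left(2 y \right)} + \sin{\left(2 y \right)} is an antiderivative of f.
Check: d/dy[- 2 y^{2} \sin{\left(2 y \right)} - 2 y \cos{\left(2 y \right)} + \sin{\left(2 y \right)}] = - 4 y^{2} \cos{\left(2 y \right)} = f(y).
F(0) = 0; F(-1) = 2 \cos{\left(2 \right)} + \sin{\left(2 \right)}.
Integral = F(0) - F(-1) = - \sin{\left(2 \right)} - 2 \cos{\left(2 \right)}.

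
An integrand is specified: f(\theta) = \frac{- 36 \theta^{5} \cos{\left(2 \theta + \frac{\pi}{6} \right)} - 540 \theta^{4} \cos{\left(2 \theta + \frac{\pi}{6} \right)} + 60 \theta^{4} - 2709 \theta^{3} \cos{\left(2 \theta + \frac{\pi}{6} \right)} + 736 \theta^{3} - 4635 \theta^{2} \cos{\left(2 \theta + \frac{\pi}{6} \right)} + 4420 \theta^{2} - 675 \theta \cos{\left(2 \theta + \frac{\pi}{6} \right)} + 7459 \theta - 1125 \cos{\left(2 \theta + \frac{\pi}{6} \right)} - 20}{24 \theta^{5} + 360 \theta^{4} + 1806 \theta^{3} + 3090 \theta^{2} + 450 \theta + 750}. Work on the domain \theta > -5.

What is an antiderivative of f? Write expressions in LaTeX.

An antiderivative F(\theta) passes only if d/d\theta[F] lands on f(\theta) exactly.
Check: d/d\theta[\frac{15 \theta^{2} \log{\left(2 \theta^{2} + \frac{1}{2} \right)} - 9 \theta^{2} \sin{\left(2 \theta + \frac{\pi}{6} \right)} - 9 \theta^{2} + 150 \theta \log{\left(2 \theta^{2} + \frac{1}{2} \right)} - 90 \theta \sin{\left(2 \theta + \frac{\pi}{6} \right)} - 8 \theta + 375 \log{\left(2 \theta^{2} + \frac{1}{2} \right)} - 225 \sin{\left(2 \theta + \frac{\pi}{6} \right)}}{12 \left(\theta + 5\right)^{2}}] = \frac{- 36 \theta^{5} \cos{\left(2 \theta + \frac{\pi}{6} \right)} - 540 \theta^{4} \cos{\left(2 \theta + \frac{\pi}{6} \right)} + 60 \theta^{4} - 2709 \theta^{3} \cos{\left(2 \theta + \frac{\pi}{6} \right)} + 736 \theta^{3} - 4635 \theta^{2} \cos{\left(2 \theta + \frac{\pi}{6} \right)} + 4420 \theta^{2} - 675 \theta \cos{\left(2 \theta + \frac{\pi}{6} \right)} + 7459 \theta - 1125 \cos{\left(2 \theta + \frac{\pi}{6} \right)} - 20}{24 \theta^{5} + 360 \theta^{4} + 1806 \theta^{3} + 3090 \theta^{2} + 450 \theta + 750} = f(\theta).

An antiderivative is F(\theta) = \frac{15 \theta^{2} \log{\left(2 \theta^{2} + \frac{1}{2} \right)} - 9 \theta^{2} \sin{\left(2 \theta + \frac{\pi}{6} \right)} - 9 \theta^{2} + 150 \theta \log{\left(2 \theta^{2} + \frac{1}{2} \right)} - 90 \theta \sin{\left(2 \theta + \frac{\pi}{6} \right)} - 8 \theta + 375 \log{\left(2 \theta^{2} + \frac{1}{2} \right)} - 225 \sin{\left(2 \theta + \frac{\pi}{6} \right)}}{12 \left(\theta + 5\right)^{2}}.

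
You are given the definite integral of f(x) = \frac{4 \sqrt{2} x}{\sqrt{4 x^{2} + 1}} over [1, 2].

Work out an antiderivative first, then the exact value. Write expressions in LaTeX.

Antiderivative: F(x) = \sqrt{2} \sqrt{4 x^{2} + 1}; value = - \sqrt{10} + \sqrt{34}

The substitution u = 2 x^{2} + \frac{1}{2} works: f is exactly (dF/du)*(du/dx) for that inner function.
F(x) = \sqrt{2} \sqrt{4 x^{2} + 1} is an antiderivative of f.
Check: d/dx[\sqrt{2} \sqrt{4 x^{2} + 1}] = \frac{4 \sqrt{2} x}{\sqrt{4 x^{2} + 1}} = f(x).
F(2) = \sqrt{34}; F(1) = \sqrt{10}.
Integral = F(2) - F(1) = - \sqrt{10} + \sqrt{34}.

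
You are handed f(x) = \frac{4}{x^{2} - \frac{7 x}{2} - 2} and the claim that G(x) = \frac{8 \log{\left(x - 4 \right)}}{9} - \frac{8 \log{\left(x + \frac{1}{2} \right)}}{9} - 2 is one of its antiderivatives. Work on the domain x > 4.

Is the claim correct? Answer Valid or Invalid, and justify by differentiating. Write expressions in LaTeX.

d/dx[G] = \frac{8}{2 x^{2} - 7 x - 4}
This equals f(x) exactly, so the claim holds.

Valid: G'(x) = f(x).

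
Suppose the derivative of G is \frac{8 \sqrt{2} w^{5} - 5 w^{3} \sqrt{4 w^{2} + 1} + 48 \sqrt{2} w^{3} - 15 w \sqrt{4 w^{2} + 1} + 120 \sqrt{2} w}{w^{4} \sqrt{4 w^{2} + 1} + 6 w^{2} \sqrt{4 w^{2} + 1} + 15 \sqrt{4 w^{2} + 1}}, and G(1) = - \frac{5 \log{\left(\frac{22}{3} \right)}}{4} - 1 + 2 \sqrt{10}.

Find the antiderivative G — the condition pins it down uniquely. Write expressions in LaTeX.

A candidate passes only if d/dw[G] lands on the given G'(w) exactly.
A general antiderivative is 4 \sqrt{2 w^{2} + \frac{1}{2}} - \frac{5 \log{\left(\frac{w^{4}}{3} + 2 w^{2} + 5 \right)}}{4} + C.
The condition gives C = - \frac{5 \log{\left(\frac{22}{3} \right)}}{4} - 1 + 2 \sqrt{10} - (- \frac{5 \log{\left(\frac{22}{3} \right)}}{4} + 2 \sqrt{10}) = -1.
So G(w) = \frac{\sqrt{2} \left(16 \sqrt{4 w^{2} + 1} - 5 \sqrt{2} \log{\left(\frac{w^{4}}{3} + 2 w^{2} + 5 \right)} - 4 \sqrt{2}\right)}{8}.
Check: d/dw[\frac{\sqrt{2} \left(16 \sqrt{4 w^{2} + 1} - 5 \sqrt{2} \log{\left(\frac{w^{4}}{3} + 2 w^{2} + 5 \right)} - 4 \sqrt{2}\right)}{8}] = \frac{8 \sqrt{2} w^{5} - 5 w^{3} \sqrt{4 w^{2} + 1} + 48 \sqrt{2} w^{3} - 15 w \sqrt{4 w^{2} + 1} + 120 \sqrt{2} w}{w^{4} \sqrt{4 w^{2} + 1} + 6 w^{2} \sqrt{4 w^{2} + 1} + 15 \sqrt{4 w^{2} + 1}} = G'(w).

G(w) = \frac{\sqrt{2} \left(16 \sqrt{4 w^{2} + 1} - 5 \sqrt{2} \log{\left(\frac{w^{4}}{3} + 2 w^{2} + 5 \right)} - 4 \sqrt{2}\right)}{8}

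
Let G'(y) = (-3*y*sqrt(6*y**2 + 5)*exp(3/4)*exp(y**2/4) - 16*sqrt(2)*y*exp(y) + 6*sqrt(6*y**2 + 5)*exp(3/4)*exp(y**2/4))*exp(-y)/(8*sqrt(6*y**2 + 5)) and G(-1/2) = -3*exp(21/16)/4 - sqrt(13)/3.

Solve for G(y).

For G(y) to be correct, d/dy[G] must agree with the stated G'(y) identically.
A general antiderivative is -2*sqrt(3*y**2 + 5/2)/3 - 3*exp(y**2/4 - y + 3/4)/4 + C.
The condition gives C = -3*exp(21/16)/4 - sqrt(13)/3 - (-3*exp(21/16)/4 - sqrt(13)/3) = 0.
So G(y) = (-4*sqrt(2)*sqrt(6*y**2 + 5) - 9*exp(y**2/4 - y + 3/4))/12.
Check: d/dy[(-4*sqrt(2)*sqrt(6*y**2 + 5) - 9*exp(y**2/4 - y + 3/4))/12] = (-3*y*sqrt(6*y**2 + 5)*exp(3/4)*exp(-y)*exp(y**2/4) - 16*sqrt(2)*y + 6*sqrt(6*y**2 + 5)*exp(3/4)*exp(-y)*exp(y**2/4))/(8*sqrt(6*y**2 + 5)), which equals G'(y).

G(y) = (-4*sqrt(2)*sqrt(6*y**2 + 5) - 9*exp(y**2/4 - y + 3/4))/12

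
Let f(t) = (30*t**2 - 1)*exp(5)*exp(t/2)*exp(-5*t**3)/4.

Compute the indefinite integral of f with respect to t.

F(t) = -exp(5)*exp(t/2)*exp(-5*t**3)/2 + C

f matches the chain-rule pattern g'(h)*h' with inner function h(t) = -5*t**3 + t/2 + 5; substituting u = h(t) collapses the integral.
Check: d/dt[-exp(5)*exp(t/2)*exp(-5*t**3)/2] = (30*t**2*exp(5)*exp(t/2) - exp(5)*exp(t/2))*exp(-5*t**3)/4, which equals f(t).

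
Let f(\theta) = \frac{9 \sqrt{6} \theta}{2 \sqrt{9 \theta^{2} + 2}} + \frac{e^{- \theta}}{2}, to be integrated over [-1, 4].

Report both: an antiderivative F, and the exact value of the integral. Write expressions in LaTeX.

The integrand splits into summands that can be handled one at a time.
F(\theta) = \frac{\left(\sqrt{6} \sqrt{9 \theta^{2} + 2} e^{\theta} - 1\right) e^{- \theta}}{2} is an antiderivative of f.
Check: d/d\theta[\frac{\left(\sqrt{6} \sqrt{9 \theta^{2} + 2} e^{\theta} - 1\right) e^{- \theta}}{2}] = \frac{\left(9 \sqrt{6} \theta e^{\theta} + \sqrt{9 \theta^{2} + 2}\right) e^{- \theta}}{2 \sqrt{9 \theta^{2} + 2}}, which equals f(\theta).
F(4) = - \frac{1}{2 e^{4}} + \sqrt{219}; F(-1) = - \frac{e}{2} + \frac{\sqrt{66}}{2}.
Integral = F(4) - F(-1) = - \frac{\sqrt{66}}{2} - \frac{1}{2 e^{4}} + \frac{e}{2} + \sqrt{219}.

Antiderivative: F(\theta) = \frac{\left(\sqrt{6} \sqrt{9 \theta^{2} + 2} e^{\theta} - 1\right) e^{- \theta}}{2}; value = - \frac{\sqrt{66}}{2} - \frac{1}{2 e^{4}} + \frac{e}{2} + \sqrt{219}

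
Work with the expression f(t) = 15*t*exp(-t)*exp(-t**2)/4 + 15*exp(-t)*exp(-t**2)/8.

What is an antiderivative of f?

Recognize the product-rule pattern: f = u'v + uv' with u = -15*exp(-t)/8, v = exp(-t**2), so integration by parts undoes it.
Check: d/dt[-15*exp(-t)*exp(-t**2)/8] = (30*t + 15)*exp(-t)*exp(-t**2)/8, which equals f(t).

An antiderivative is F(t) = -15*exp(-t)*exp(-t**2)/8.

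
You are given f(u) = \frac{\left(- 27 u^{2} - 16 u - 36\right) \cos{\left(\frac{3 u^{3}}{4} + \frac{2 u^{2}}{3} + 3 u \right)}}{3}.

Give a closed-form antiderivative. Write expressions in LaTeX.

f matches the chain-rule pattern g'(h)*h' with inner function h(u) = \frac{3 u^{3}}{4} + \frac{2 u^{2}}{3} + 3 u; substituting w = h(u) collapses the integral.
Check: d/du[- 4 \sin{\left(\frac{3 u^{3}}{4} + \frac{2 u^{2}}{3} + 3 u \right)}] = - 9 u^{2} \cos{\left(\frac{3 u^{3}}{4} + \frac{2 u^{2}}{3} + 3 u \right)} - \frac{16 u \cos{\left(\frac{3 u^{3}}{4} + \frac{2 u^{2}}{3} + 3 u \right)}}{3} - 12 \cos{\left(\frac{3 u^{3}}{4} + \frac{2 u^{2}}{3} + 3 u \right)}, which equals f(u).

An antiderivative is F(u) = - 4 \sin{\left(\frac{3 u^{3}}{4} + \frac{2 u^{2}}{3} + 3 u \right)}.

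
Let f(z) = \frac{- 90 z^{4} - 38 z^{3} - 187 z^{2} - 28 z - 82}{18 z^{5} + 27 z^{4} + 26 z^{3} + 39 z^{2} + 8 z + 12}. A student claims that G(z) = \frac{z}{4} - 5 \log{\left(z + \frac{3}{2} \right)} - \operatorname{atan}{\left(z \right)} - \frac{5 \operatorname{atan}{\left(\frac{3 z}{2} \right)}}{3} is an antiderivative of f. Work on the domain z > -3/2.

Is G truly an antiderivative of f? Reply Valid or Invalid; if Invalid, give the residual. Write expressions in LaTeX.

d/dz[G] = \frac{18 z^{5} - 333 z^{4} - 126 z^{3} - 709 z^{2} - 104 z - 316}{72 z^{5} + 108 z^{4} + 104 z^{3} + 156 z^{2} + 32 z + 48}
d/dz[G] - f(z) = \frac{1}{4} != 0.

Invalid: d/dz[G] - f = \frac{1}{4}, which is not 0.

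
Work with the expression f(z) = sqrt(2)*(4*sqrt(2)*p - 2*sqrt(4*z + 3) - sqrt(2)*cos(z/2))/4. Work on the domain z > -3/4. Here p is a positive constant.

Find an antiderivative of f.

An antiderivative is F(z) = (24*p*z - 4*sqrt(2)*z*sqrt(4*z + 3) - 3*sqrt(2)*sqrt(4*z + 3) - 12*sin(z/2))/12.

An antiderivative F(z) passes only if d/dz[F] lands on f(z) exactly.
Check: d/dz[(24*p*z - 4*sqrt(2)*z*sqrt(4*z + 3) - 3*sqrt(2)*sqrt(4*z + 3) - 12*sin(z/2))/12] = (4*p*sqrt(4*z + 3) - 4*sqrt(2)*z - sqrt(4*z + 3)*cos(z/2) - 3*sqrt(2))/(2*sqrt(4*z + 3)), which equals f(z).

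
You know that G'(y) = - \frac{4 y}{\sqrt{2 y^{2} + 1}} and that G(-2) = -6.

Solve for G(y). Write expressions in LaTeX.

G'(y) matches the chain-rule pattern g'(h)*h' with inner function h(y) = 2 y^{2} + 1; substituting u = h(y) collapses the integral.
A general antiderivative is - 2 \sqrt{2 y^{2} + 1} + C.
The condition gives C = -6 - (-6) = 0.
So G(y) = - 2 \sqrt{2 y^{2} + 1}.
Check: d/dy[- 2 \sqrt{2 y^{2} + 1}] = - \frac{4 y}{\sqrt{2 y^{2} + 1}} = G'(y).

G(y) = - 2 \sqrt{2 y^{2} + 1}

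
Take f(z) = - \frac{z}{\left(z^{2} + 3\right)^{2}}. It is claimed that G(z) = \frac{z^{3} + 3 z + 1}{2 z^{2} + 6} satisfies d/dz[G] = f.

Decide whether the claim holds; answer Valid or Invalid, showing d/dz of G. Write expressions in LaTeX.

Invalid: d/dz[G] - f = \frac{1}{2}, which is not 0.

d/dz[G] = \frac{z^{4} + 6 z^{2} - 2 z + 9}{2 z^{4} + 12 z^{2} + 18}
d/dz[G] - f(z) = \frac{1}{2} != 0.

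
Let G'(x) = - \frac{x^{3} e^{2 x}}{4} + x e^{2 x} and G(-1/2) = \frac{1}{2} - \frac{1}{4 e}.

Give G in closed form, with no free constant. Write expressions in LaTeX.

G(x) = - \frac{x^{3} e^{2 x}}{8} + \frac{3 x^{2} e^{2 x}}{16} + \frac{5 x e^{2 x}}{16} - \frac{5 e^{2 x}}{32} + \frac{1}{2}

G'(x) has the shape u'v + uv' for u = - \frac{x^{3}}{8} + \frac{3 x^{2}}{16} + \frac{5 x}{16} - \frac{5}{32} and v = e^{2 x} — it is the derivative of the product u*v.
A general antiderivative is \frac{\left(- 4 x^{3} + 6 x^{2} + 10 x - 5\right) e^{2 x}}{32} + C.
The condition gives C = \frac{1}{2} - \frac{1}{4 e} - (- \frac{1}{4 e}) = \frac{1}{2}.
So G(x) = - \frac{x^{3} e^{2 x}}{8} + \frac{3 x^{2} e^{2 x}}{16} + \frac{5 x e^{2 x}}{16} - \frac{5 e^{2 x}}{32} + \frac{1}{2}.
Check: d/dx[- \frac{x^{3} e^{2 x}}{8} + \frac{3 x^{2} e^{2 x}}{16} + \frac{5 x e^{2 x}}{16} - \frac{5 e^{2 x}}{32} + \frac{1}{2}] = - \frac{x^{3} e^{2 x}}{4} + x e^{2 x} = G'(x).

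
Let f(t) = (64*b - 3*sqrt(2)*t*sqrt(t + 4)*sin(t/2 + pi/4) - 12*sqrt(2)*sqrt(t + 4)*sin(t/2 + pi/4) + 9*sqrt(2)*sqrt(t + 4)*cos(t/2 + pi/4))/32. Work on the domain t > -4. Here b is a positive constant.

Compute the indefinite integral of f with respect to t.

F(t) = 2*b*t + 3*(t/2 + 2)**(3/2)*cos(t/2 + pi/4)/4 + C

Check any antiderivative F(t) by computing F'(t) and comparing it with f(t).
Check: d/dt[2*b*t + 3*(t/2 + 2)**(3/2)*cos(t/2 + pi/4)/4] = 2*b - 3*sqrt(2)*t*sqrt(t + 4)*sin(t/2 + pi/4)/32 - 3*sqrt(2)*sqrt(t + 4)*sin(t/2 + pi/4)/8 + 9*sqrt(2)*sqrt(t + 4)*cos(t/2 + pi/4)/32, which equals f(t).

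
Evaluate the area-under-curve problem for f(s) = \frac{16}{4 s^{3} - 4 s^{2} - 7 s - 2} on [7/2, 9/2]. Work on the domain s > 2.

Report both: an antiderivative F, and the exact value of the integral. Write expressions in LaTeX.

The denominator factors as \left(s - 2\right) \left(2 s + 1\right)^{2}; partial fractions split f into directly integrable pieces: - \frac{32}{25 \left(2 s + 1\right)} - \frac{32}{5 \left(2 s + 1\right)^{2}} + \frac{16}{25 \left(s - 2\right)}.
F(s) = \frac{16 \log{\left(s - 2 \right)}}{25} - \frac{16 \log{\left(s + \frac{1}{2} \right)}}{25} + \frac{16}{10 s + 5} is an antiderivative of f.
Check: d/ds[\frac{16 \log{\left(s - 2 \right)}}{25} - \frac{16 \log{\left(s + \frac{1}{2} \right)}}{25} + \frac{16}{10 s + 5}] = \frac{16}{4 s^{3} - 4 s^{2} - 7 s - 2} = f(s).
F(9/2) = - \frac{16 \log{\left(5 \right)}}{25} + \frac{8}{25} + \frac{16 \log{\left(\frac{5}{2} \right)}}{25}; F(7/2) = - \frac{16 \log{\left(4 \right)}}{25} + \frac{16 \log{\left(\frac{3}{2} \right)}}{25} + \frac{2}{5}.
Integral = F(9/2) - F(7/2) = - \frac{16 \log{\left(5 \right)}}{25} - \frac{16 \log{\left(\frac{3}{2} \right)}}{25} - \frac{2}{25} + \frac{16 \log{\left(\frac{5}{2} \right)}}{25} + \frac{16 \log{\left(4 \right)}}{25}.

Antiderivative: F(s) = \frac{16 \log{\left(s - 2 \right)}}{25} - \frac{16 \log{\left(s + \frac{1}{2} \right)}}{25} + \frac{16}{10 s + 5}; value = - \frac{16 \log{\left(5 \right)}}{25} - \frac{16 \log{\left(\frac{3}{2} \right)}}{25} - \frac{2}{25} + \frac{16 \log{\left(\frac{5}{2} \right)}}{25} + \frac{16 \log{\left(4 \right)}}{25}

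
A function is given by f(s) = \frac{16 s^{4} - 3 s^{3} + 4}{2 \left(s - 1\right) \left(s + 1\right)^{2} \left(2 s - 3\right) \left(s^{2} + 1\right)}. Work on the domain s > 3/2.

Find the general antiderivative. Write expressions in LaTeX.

F(s) = \frac{599 \log{\left(s - \frac{3}{2} \right)}}{325} - \frac{17 \log{\left(s - 1 \right)}}{16} - \frac{293 \log{\left(s + 1 \right)}}{400} - \frac{5 \log{\left(s^{2} + 1 \right)}}{208} + \frac{103 \operatorname{atan}{\left(s \right)}}{104} - \frac{23}{40 s + 40} + C

Factor the denominator (2 \left(s - 1\right) \left(s + 1\right)^{2} \left(2 s - 3\right) \left(s^{2} + 1\right)) and decompose: f = - \frac{5 s - 103}{104 \left(s^{2} + 1\right)} + \frac{1198}{325 \left(2 s - 3\right)} - \frac{293}{400 \left(s + 1\right)} + \frac{23}{40 \left(s + 1\right)^{2}} - \frac{17}{16 \left(s - 1\right)}; each piece integrates to a log, atan, or power term.
Check: d/ds[\frac{599 \log{\left(s - \frac{3}{2} \right)}}{325} - \frac{17 \log{\left(s - 1 \right)}}{16} - \frac{293 \log{\left(s + 1 \right)}}{400} - \frac{5 \log{\left(s^{2} + 1 \right)}}{208} + \frac{103 \operatorname{atan}{\left(s \right)}}{104} - \frac{23}{40 s + 40}] = \frac{16 s^{4} - 3 s^{3} + 4}{4 s^{6} - 2 s^{5} - 6 s^{4} - 4 s^{2} + 2 s + 6}, which equals f(s).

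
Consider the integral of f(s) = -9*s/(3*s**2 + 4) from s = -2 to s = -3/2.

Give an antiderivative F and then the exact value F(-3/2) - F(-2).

Antiderivative: F(s) = -3*log(3*s**2 + 4)/2; value = -3*log(43/4)/2 + 3*log(16)/2

The substitution u = 3*s**2 + 4 works: f is exactly (dF/du)*(du/ds) for that inner function.
F(s) = -3*log(3*s**2 + 4)/2 is an antiderivative of f.
Check: d/ds[-3*log(3*s**2 + 4)/2] = -9*s/(3*s**2 + 4) = f(s).
F(-3/2) = -3*log(43/4)/2; F(-2) = -3*log(16)/2.
Integral = F(-3/2) - F(-2) = -3*log(43/4)/2 + 3*log(16)/2.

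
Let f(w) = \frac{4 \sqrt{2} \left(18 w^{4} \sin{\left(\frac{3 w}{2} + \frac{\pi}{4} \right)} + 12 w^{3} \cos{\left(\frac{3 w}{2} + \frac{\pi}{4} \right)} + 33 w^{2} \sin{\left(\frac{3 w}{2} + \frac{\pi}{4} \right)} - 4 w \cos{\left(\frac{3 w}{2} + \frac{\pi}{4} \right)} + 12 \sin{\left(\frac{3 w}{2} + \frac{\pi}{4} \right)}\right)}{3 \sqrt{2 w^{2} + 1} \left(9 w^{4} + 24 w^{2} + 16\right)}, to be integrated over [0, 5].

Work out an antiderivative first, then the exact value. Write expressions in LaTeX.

A first test for any F(w): its w-derivative must equal f(w) identically.
F(w) = - \frac{8 \sqrt{2} \sqrt{2 w^{2} + 1} \cos{\left(\frac{3 w}{2} + \frac{\pi}{4} \right)}}{3 \left(3 w^{2} + 4\right)} is an antiderivative of f.
Check: d/dw[- \frac{8 \sqrt{2} \sqrt{2 w^{2} + 1} \cos{\left(\frac{3 w}{2} + \frac{\pi}{4} \right)}}{3 \left(3 w^{2} + 4\right)}] = \frac{72 \sqrt{2} w^{4} \sin{\left(\frac{3 w}{2} + \frac{\pi}{4} \right)} + 48 \sqrt{2} w^{3} \cos{\left(\frac{3 w}{2} + \frac{\pi}{4} \right)} + 132 \sqrt{2} w^{2} \sin{\left(\frac{3 w}{2} + \frac{\pi}{4} \right)} - 16 \sqrt{2} w \cos{\left(\frac{3 w}{2} + \frac{\pi}{4} \right)} + 48 \sqrt{2} \sin{\left(\frac{3 w}{2} + \frac{\pi}{4} \right)}}{27 w^{4} \sqrt{2 w^{2} + 1} + 72 w^{2} \sqrt{2 w^{2} + 1} + 48 \sqrt{2 w^{2} + 1}}, which equals f(w).
F(5) = - \frac{8 \sqrt{102} \cos{\left(\frac{\pi}{4} + \frac{15}{2} \right)}}{237}; F(0) = - \frac{2}{3}.
Integral = F(5) - F(0) = - \frac{8 \sqrt{102} \cos{\left(\frac{\pi}{4} + \frac{15}{2} \right)}}{237} + \frac{2}{3}.

Antiderivative: F(w) = - \frac{8 \sqrt{2} \sqrt{2 w^{2} + 1} \cos{\left(\frac{3 w}{2} + \frac{\pi}{4} \right)}}{3 \left(3 w^{2} + 4\right)}; value = - \frac{8 \sqrt{102} \cos{\left(\frac{\pi}{4} + \frac{15}{2} \right)}}{237} + \frac{2}{3}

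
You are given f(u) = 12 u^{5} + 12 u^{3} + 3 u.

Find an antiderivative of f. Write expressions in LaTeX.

f matches the chain-rule pattern g'(h)*h' with inner function h(u) = - u^{2} - \frac{1}{2}; substituting w = h(u) collapses the integral.
Check: d/du[- 2 \left(- u^{2} - \frac{1}{2}\right)^{3}] = 12 u^{5} + 12 u^{3} + 3 u = f(u).

An antiderivative is F(u) = - 2 \left(- u^{2} - \frac{1}{2}\right)^{3}.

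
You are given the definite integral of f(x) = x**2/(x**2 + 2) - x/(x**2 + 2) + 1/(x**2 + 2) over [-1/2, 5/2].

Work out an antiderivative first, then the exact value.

The integrand splits into summands that can be handled one at a time.
F(x) = (2*x - log(x**2 + 2) - sqrt(2)*atan(sqrt(2)*x/2))/2 is an antiderivative of f.
Check: d/dx[(2*x - log(x**2 + 2) - sqrt(2)*atan(sqrt(2)*x/2))/2] = (x**2 - x + 1)/(x**2 + 2), which equals f(x).
F(5/2) = -log(33/4)/2 - sqrt(2)*atan(5*sqrt(2)/4)/2 + 5/2; F(-1/2) = -1/2 - log(9/4)/2 + sqrt(2)*atan(sqrt(2)/4)/2.
Integral = F(5/2) - F(-1/2) = -log(33/4)/2 - sqrt(2)*atan(5*sqrt(2)/4)/2 - sqrt(2)*atan(sqrt(2)/4)/2 + log(9/4)/2 + 3.

Antiderivative: F(x) = (2*x - log(x**2 + 2) - sqrt(2)*atan(sqrt(2)*x/2))/2; value = -log(33/4)/2 - sqrt(2)*atan(5*sqrt(2)/4)/2 - sqrt(2)*atan(sqrt(2)/4)/2 + log(9/4)/2 + 3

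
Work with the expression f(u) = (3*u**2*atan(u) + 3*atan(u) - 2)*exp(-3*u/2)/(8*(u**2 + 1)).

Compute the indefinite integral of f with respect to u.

Recognize the product-rule pattern: f = v'r + vr' with v = -atan(u)/4, r = exp(-3*u/2), so integration by parts undoes it.
Check: d/du[-exp(-3*u/2)*atan(u)/4] = (3*u**2*atan(u) + 3*atan(u) - 2)/(8*u**2*exp(3*u/2) + 8*exp(3*u/2)), which equals f(u).

F(u) = -exp(-3*u/2)*atan(u)/4 + C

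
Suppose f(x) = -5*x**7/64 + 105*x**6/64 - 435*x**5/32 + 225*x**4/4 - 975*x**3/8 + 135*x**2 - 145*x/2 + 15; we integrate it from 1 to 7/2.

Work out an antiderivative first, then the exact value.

Antiderivative: F(x) = -5*(-x**2 + 6*x - 4)**4/512; value = -650325/131072

The substitution u = -x**2/4 + 3*x/2 - 1 works: f is exactly (dF/du)*(du/dx) for that inner function.
F(x) = -5*(-x**2 + 6*x - 4)**4/512 is an antiderivative of f.
Check: d/dx[-5*(-x**2 + 6*x - 4)**4/512] = -5*x**7/64 + 105*x**6/64 - 435*x**5/32 + 225*x**4/4 - 975*x**3/8 + 135*x**2 - 145*x/2 + 15 = f(x).
F(7/2) = -651605/131072; F(1) = -5/512.
Integral = F(7/2) - F(1) = -650325/131072.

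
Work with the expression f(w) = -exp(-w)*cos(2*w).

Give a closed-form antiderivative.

An antiderivative is F(w) = (-2*sin(2*w) + cos(2*w))*exp(-w)/5.

An antiderivative F(w) passes only if d/dw[F] lands on f(w) exactly.
Check: d/dw[(-2*sin(2*w) + cos(2*w))*exp(-w)/5] = -exp(-w)*cos(2*w) = f(w).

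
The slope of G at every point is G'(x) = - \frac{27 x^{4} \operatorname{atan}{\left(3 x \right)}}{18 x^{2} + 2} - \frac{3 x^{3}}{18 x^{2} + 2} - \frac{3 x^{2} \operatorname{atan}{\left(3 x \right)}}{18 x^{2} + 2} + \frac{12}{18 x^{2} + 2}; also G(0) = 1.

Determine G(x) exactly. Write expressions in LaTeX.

G(x) = - \frac{x^{3} \operatorname{atan}{\left(3 x \right)}}{2} + 2 \operatorname{atan}{\left(3 x \right)} + 1

Recognize the product-rule pattern: G'(x) = u'v + uv' with u = 2 - \frac{x^{3}}{2}, v = \operatorname{atan}{\left(3 x \right)}, so integration by parts undoes it.
A general antiderivative is - \left(\frac{x^{3}}{2} - 2\right) \operatorname{atan}{\left(3 x \right)} + C.
The condition gives C = 1 - (0) = 1.
So G(x) = - \frac{x^{3} \operatorname{atan}{\left(3 x \right)}}{2} + 2 \operatorname{atan}{\left(3 x \right)} + 1.
Check: d/dx[- \frac{x^{3} \operatorname{atan}{\left(3 x \right)}}{2} + 2 \operatorname{atan}{\left(3 x \right)} + 1] = \frac{- 27 x^{4} \operatorname{atan}{\left(3 x \right)} - 3 x^{3} - 3 x^{2} \operatorname{atan}{\left(3 x \right)} + 12}{18 x^{2} + 2}, which equals G'(x).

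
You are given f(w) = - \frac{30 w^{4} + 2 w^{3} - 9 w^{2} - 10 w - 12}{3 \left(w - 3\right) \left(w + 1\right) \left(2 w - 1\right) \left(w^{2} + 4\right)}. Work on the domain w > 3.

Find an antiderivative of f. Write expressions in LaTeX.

Factor the denominator (3 \left(w - 3\right) \left(w + 1\right) \left(2 w - 1\right) \left(w^{2} + 4\right)) and decompose: f = - \frac{6 \left(313 w + 692\right)}{1105 \left(w^{2} + 4\right)} - \frac{274}{765 \left(2 w - 1\right)} - \frac{17}{180 \left(w + 1\right)} - \frac{787}{260 \left(w - 3\right)}; each piece integrates to a log, atan, or power term.
Check: d/dw[- \frac{787 \log{\left(w - 3 \right)}}{260} - \frac{137 \log{\left(w - \frac{1}{2} \right)}}{765} - \frac{17 \log{\left(w + 1 \right)}}{180} - \frac{939 \log{\left(w^{2} + 4 \right)}}{1105} - \frac{2076 \operatorname{atan}{\left(\frac{w}{2} \right)}}{1105}] = \frac{- 30 w^{4} - 2 w^{3} + 9 w^{2} + 10 w + 12}{6 w^{5} - 15 w^{4} + 12 w^{3} - 51 w^{2} - 48 w + 36}, which equals f(w).

An antiderivative is F(w) = - \frac{787 \log{\left(w - 3 \right)}}{260} - \frac{137 \log{\left(w - \frac{1}{2} \right)}}{765} - \frac{17 \log{\left(w + 1 \right)}}{180} - \frac{939 \log{\left(w^{2} + 4 \right)}}{1105} - \frac{2076 \operatorname{atan}{\left(\frac{w}{2} \right)}}{1105}.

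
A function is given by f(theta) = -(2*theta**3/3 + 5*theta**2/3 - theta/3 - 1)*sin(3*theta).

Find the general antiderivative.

Recover f(theta) by differentiating a candidate F(theta); any mismatch rules it out.
Check: d/dtheta[(18*theta**3*cos(3*theta) - 18*theta**2*sin(3*theta) + 45*theta**2*cos(3*theta) - 30*theta*sin(3*theta) - 21*theta*cos(3*theta) + 7*sin(3*theta) - 37*cos(3*theta))/81] = -2*theta**3*sin(3*theta)/3 - 5*theta**2*sin(3*theta)/3 + theta*sin(3*theta)/3 + sin(3*theta), which equals f(theta).

F(theta) = (18*theta**3*cos(3*theta) - 18*theta**2*sin(3*theta) + 45*theta**2*cos(3*theta) - 30*theta*sin(3*theta) - 21*theta*cos(3*theta) + 7*sin(3*theta) - 37*cos(3*theta))/81 + C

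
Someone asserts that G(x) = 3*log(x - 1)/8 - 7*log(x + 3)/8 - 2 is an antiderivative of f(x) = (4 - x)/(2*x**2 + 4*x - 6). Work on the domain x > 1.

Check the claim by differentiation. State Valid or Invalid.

d/dx[G] = (4 - x)/(2*x**2 + 4*x - 6)
This equals f(x) exactly, so the claim holds.

Valid - differentiating G returns exactly f.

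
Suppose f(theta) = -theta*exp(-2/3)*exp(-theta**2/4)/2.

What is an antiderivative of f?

The substitution u = -theta**2/4 - 2/3 works: f is exactly (dF/du)*(du/dtheta) for that inner function.
Check: d/dtheta[exp(-2/3)*exp(-theta**2/4)] = -theta*exp(-2/3)*exp(-theta**2/4)/2 = f(theta).

An antiderivative is F(theta) = exp(-2/3)*exp(-theta**2/4).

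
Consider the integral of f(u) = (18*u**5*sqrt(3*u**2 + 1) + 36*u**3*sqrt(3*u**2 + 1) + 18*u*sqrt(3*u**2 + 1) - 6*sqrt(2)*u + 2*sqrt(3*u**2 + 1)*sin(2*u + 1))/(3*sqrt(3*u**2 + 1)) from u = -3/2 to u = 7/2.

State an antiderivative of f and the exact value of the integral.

Antiderivative: F(u) = (3*u**6 + 9*u**4 + 9*u**2 - 2*sqrt(2)*sqrt(3*u**2 + 1) - cos(2*u + 1) + 3)/3; value = -sqrt(302)/3 + cos(2)/3 - cos(8)/3 + sqrt(62)/3 + 18335/8

Differentiate the proposed F(u) back; it has to land on f(u) exactly.
F(u) = (3*u**6 + 9*u**4 + 9*u**2 - 2*sqrt(2)*sqrt(3*u**2 + 1) - cos(2*u + 1) + 3)/3 is an antiderivative of f.
Check: d/du[(3*u**6 + 9*u**4 + 9*u**2 - 2*sqrt(2)*sqrt(3*u**2 + 1) - cos(2*u + 1) + 3)/3] = (18*u**5*sqrt(3*u**2 + 1) + 36*u**3*sqrt(3*u**2 + 1) + 18*u*sqrt(3*u**2 + 1) - 6*sqrt(2)*u + 2*sqrt(3*u**2 + 1)*sin(2*u + 1))/(3*sqrt(3*u**2 + 1)) = f(u).
F(7/2) = -sqrt(302)/3 - cos(8)/3 + 148877/64; F(-3/2) = -sqrt(62)/3 - cos(2)/3 + 2197/64.
Integral = F(7/2) - F(-3/2) = -sqrt(302)/3 + cos(2)/3 - cos(8)/3 + sqrt(62)/3 + 18335/8.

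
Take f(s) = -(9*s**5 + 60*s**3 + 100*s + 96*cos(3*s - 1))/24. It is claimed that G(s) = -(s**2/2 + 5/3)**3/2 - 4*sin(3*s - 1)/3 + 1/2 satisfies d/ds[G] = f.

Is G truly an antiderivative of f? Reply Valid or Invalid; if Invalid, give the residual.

Valid. The derivative of G reproduces f.

d/ds[G] = -3*s**5/8 - 5*s**3/2 - 25*s/6 - 4*cos(3*s - 1)
This equals f(s) exactly, so the claim holds.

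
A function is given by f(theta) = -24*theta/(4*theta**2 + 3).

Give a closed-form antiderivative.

The substitution u = 2*theta**2 + 3/2 works: f is exactly (dF/du)*(du/dtheta) for that inner function.
Check: d/dtheta[-3*log(2*theta**2 + 3/2)] = -24*theta/(4*theta**2 + 3) = f(theta).

An antiderivative is F(theta) = -3*log(2*theta**2 + 3/2).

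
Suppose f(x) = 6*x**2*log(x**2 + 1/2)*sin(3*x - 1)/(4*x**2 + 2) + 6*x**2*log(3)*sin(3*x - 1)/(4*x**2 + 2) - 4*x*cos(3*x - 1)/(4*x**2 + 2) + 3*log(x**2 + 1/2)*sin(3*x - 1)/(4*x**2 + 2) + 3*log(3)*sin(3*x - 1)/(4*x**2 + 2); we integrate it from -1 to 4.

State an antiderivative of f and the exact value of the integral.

Antiderivative: F(x) = -log(x**2 + 1/2)*cos(3*x - 1)/2 - log(3)*cos(3*x - 1)/2; value = log(9/2)*cos(4)/2 - log(99/2)*cos(11)/2

f has the shape u'v + uv' for u = -cos(3*x - 1)/2 and v = log(3*x**2 + 3/2) — it is the derivative of the product u*v.
F(x) = -log(x**2 + 1/2)*cos(3*x - 1)/2 - log(3)*cos(3*x - 1)/2 is an antiderivative of f.
Check: d/dx[-log(x**2 + 1/2)*cos(3*x - 1)/2 - log(3)*cos(3*x - 1)/2] = (6*x**2*log(x**2 + 1/2)*sin(3*x - 1) + 6*x**2*log(3)*sin(3*x - 1) - 4*x*cos(3*x - 1) + 3*log(x**2 + 1/2)*sin(3*x - 1) + 3*log(3)*sin(3*x - 1))/(4*x**2 + 2), which equals f(x).
F(4) = -log(33/2)*cos(11)/2 - log(3)*cos(11)/2; F(-1) = -log(3/2)*cos(4)/2 - log(3)*cos(4)/2.
Integral = F(4) - F(-1) = log(9/2)*cos(4)/2 - log(99/2)*cos(11)/2.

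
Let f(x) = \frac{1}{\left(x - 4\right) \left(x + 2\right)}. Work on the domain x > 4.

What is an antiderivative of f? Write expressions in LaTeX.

An antiderivative is F(x) = \frac{\log{\left(x - 4 \right)}}{6} - \frac{\log{\left(x + 2 \right)}}{6}.

The denominator factors as \left(x - 4\right) \left(x + 2\right); partial fractions split f into directly integrable pieces: - \frac{1}{6 \left(x + 2\right)} + \frac{1}{6 \left(x - 4\right)}.
Check: d/dx[\frac{\log{\left(x - 4 \right)}}{6} - \frac{\log{\left(x + 2 \right)}}{6}] = \frac{1}{x^{2} - 2 x - 8}, which equals f(x).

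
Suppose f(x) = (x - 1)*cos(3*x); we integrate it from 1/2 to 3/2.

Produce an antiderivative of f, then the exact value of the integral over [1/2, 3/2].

Antiderivative: F(x) = x*sin(3*x)/3 - sin(3*x)/3 + cos(3*x)/9; value = sin(9/2)/6 + cos(9/2)/9 - cos(3/2)/9 + sin(3/2)/6

An antiderivative F(x) passes only if d/dx[F] lands on f(x) exactly.
F(x) = x*sin(3*x)/3 - sin(3*x)/3 + cos(3*x)/9 is an antiderivative of f.
Check: d/dx[x*sin(3*x)/3 - sin(3*x)/3 + cos(3*x)/9] = x*cos(3*x) - cos(3*x), which equals f(x).
F(3/2) = sin(9/2)/6 + cos(9/2)/9; F(1/2) = -sin(3/2)/6 + cos(3/2)/9.
Integral = F(3/2) - F(1/2) = sin(9/2)/6 + cos(9/2)/9 - cos(3/2)/9 + sin(3/2)/6.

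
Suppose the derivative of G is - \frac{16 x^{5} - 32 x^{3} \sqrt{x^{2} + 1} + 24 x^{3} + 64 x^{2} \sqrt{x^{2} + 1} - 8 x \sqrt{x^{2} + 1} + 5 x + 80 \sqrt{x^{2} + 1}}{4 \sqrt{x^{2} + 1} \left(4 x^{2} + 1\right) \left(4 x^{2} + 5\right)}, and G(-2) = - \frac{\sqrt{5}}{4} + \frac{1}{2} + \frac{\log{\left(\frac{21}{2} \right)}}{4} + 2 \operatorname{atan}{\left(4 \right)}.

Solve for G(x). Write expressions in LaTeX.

G(x) = - \frac{\sqrt{x^{2} + 1}}{4} + \frac{\log{\left(2 x^{2} + \frac{5}{2} \right)}}{4} - 2 \operatorname{atan}{\left(2 x \right)} + \frac{1}{2}

Recover the given G'(x) by differentiating a candidate G(x); any mismatch rules it out.
A general antiderivative is - \frac{\sqrt{x^{2} + 1}}{4} + \frac{\log{\left(2 x^{2} + \frac{5}{2} \right)}}{4} - 2 \operatorname{atan}{\left(2 x \right)} + C.
The condition gives C = - \frac{\sqrt{5}}{4} + \frac{1}{2} + \frac{\log{\left(\frac{21}{2} \right)}}{4} + 2 \operatorname{atan}{\left(4 \right)} - (- \frac{\sqrt{5}}{4} + \frac{\log{\left(\frac{21}{2} \right)}}{4} + 2 \operatorname{atan}{\left(4 \right)}) = \frac{1}{2}.
So G(x) = - \frac{\sqrt{x^{2} + 1}}{4} + \frac{\log{\left(2 x^{2} + \frac{5}{2} \right)}}{4} - 2 \operatorname{atan}{\left(2 x \right)} + \frac{1}{2}.
Check: d/dx[- \frac{\sqrt{x^{2} + 1}}{4} + \frac{\log{\left(2 x^{2} + \frac{5}{2} \right)}}{4} - 2 \operatorname{atan}{\left(2 x \right)} + \frac{1}{2}] = \frac{- 16 x^{5} + 32 x^{3} \sqrt{x^{2} + 1} - 24 x^{3} - 64 x^{2} \sqrt{x^{2} + 1} + 8 x \sqrt{x^{2} + 1} - 5 x - 80 \sqrt{x^{2} + 1}}{64 x^{4} \sqrt{x^{2} + 1} + 96 x^{2} \sqrt{x^{2} + 1} + 20 \sqrt{x^{2} + 1}}, which equals G'(x).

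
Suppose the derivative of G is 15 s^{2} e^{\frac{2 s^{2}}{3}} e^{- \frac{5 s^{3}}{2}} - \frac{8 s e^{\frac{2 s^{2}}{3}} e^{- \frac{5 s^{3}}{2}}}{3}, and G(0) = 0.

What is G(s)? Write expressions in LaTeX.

G(s) = - 2 \left(e^{\frac{2 s^{2}}{3}} e^{- \frac{5 s^{3}}{2}} - 1\right)

G'(s) matches the chain-rule pattern g'(h)*h' with inner function h(s) = - \frac{5 s^{3}}{2} + \frac{2 s^{2}}{3}; substituting u = h(s) collapses the integral.
A general antiderivative is - 2 e^{- \frac{5 s^{3}}{2} + \frac{2 s^{2}}{3}} + C.
The condition gives C = 0 - (-2) = 2.
So G(s) = - 2 \left(e^{\frac{2 s^{2}}{3}} e^{- \frac{5 s^{3}}{2}} - 1\right).
Check: d/ds[- 2 \left(e^{\frac{2 s^{2}}{3}} e^{- \frac{5 s^{3}}{2}} - 1\right)] = \frac{\left(45 s^{2} e^{\frac{2 s^{2}}{3}} - 8 s e^{\frac{2 s^{2}}{3}}\right) e^{- \frac{5 s^{3}}{2}}}{3}, which equals G'(s).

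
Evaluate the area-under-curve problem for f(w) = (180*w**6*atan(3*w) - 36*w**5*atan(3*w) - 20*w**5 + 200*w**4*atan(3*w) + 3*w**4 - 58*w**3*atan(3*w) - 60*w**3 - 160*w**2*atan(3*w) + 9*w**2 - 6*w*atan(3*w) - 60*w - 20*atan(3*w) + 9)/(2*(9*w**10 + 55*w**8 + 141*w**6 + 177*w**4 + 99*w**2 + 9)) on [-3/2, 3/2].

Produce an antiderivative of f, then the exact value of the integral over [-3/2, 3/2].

A first test for any F(w): its w-derivative must equal f(w) identically.
F(w) = -2*(5*w/3 - 1/4)*atan(3*w)/(w**4 + 3*w**2 + 3) is an antiderivative of f.
Check: d/dw[-2*(5*w/3 - 1/4)*atan(3*w)/(w**4 + 3*w**2 + 3)] = (180*w**6*atan(3*w) - 36*w**5*atan(3*w) - 20*w**5 + 200*w**4*atan(3*w) + 3*w**4 - 58*w**3*atan(3*w) - 60*w**3 - 160*w**2*atan(3*w) + 9*w**2 - 6*w*atan(3*w) - 60*w - 20*atan(3*w) + 9)/(18*w**10 + 110*w**8 + 282*w**6 + 354*w**4 + 198*w**2 + 18), which equals f(w).
F(3/2) = -24*atan(9/2)/79; F(-3/2) = -88*atan(9/2)/237.
Integral = F(3/2) - F(-3/2) = 16*atan(9/2)/237.

Antiderivative: F(w) = -2*(5*w/3 - 1/4)*atan(3*w)/(w**4 + 3*w**2 + 3); value = 16*atan(9/2)/237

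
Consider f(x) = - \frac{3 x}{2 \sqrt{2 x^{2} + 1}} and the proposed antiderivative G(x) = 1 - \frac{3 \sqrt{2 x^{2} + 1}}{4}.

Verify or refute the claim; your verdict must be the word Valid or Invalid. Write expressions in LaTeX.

Valid - the claim checks out under differentiation.

d/dx[G] = - \frac{3 x}{2 \sqrt{2 x^{2} + 1}}
This equals f(x) exactly, so the claim holds.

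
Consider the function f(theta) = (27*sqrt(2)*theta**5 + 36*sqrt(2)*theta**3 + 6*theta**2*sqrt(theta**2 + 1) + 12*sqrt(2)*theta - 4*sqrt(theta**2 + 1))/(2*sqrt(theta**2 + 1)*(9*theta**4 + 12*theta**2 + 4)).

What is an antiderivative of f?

An antiderivative is F(theta) = (-2*theta + 3*sqrt(2)*sqrt(theta**2 + 1)*(3*theta**2 + 2))/(2*(3*theta**2 + 2)).

Whatever form F(theta) takes, F'(theta) = f(theta) is non-negotiable.
Check: d/dtheta[(-2*theta + 3*sqrt(2)*sqrt(theta**2 + 1)*(3*theta**2 + 2))/(2*(3*theta**2 + 2))] = (27*sqrt(2)*theta**5 + 36*sqrt(2)*theta**3 + 6*theta**2*sqrt(theta**2 + 1) + 12*sqrt(2)*theta - 4*sqrt(theta**2 + 1))/(18*theta**4*sqrt(theta**2 + 1) + 24*theta**2*sqrt(theta**2 + 1) + 8*sqrt(theta**2 + 1)), which equals f(theta).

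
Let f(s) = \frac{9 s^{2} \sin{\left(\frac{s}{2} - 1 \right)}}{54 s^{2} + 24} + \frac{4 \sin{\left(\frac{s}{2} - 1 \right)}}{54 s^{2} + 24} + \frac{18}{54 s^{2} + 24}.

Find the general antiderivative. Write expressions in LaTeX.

F(s) = - \frac{\cos{\left(\frac{s}{2} - 1 \right)}}{3} + \frac{\operatorname{atan}{\left(\frac{3 s}{2} \right)}}{2} + C

The integrand splits into summands that can be handled one at a time.
Check: d/ds[- \frac{\cos{\left(\frac{s}{2} - 1 \right)}}{3} + \frac{\operatorname{atan}{\left(\frac{3 s}{2} \right)}}{2}] = \frac{9 s^{2} \sin{\left(\frac{s}{2} - 1 \right)} + 4 \sin{\left(\frac{s}{2} - 1 \right)} + 18}{54 s^{2} + 24}, which equals f(s).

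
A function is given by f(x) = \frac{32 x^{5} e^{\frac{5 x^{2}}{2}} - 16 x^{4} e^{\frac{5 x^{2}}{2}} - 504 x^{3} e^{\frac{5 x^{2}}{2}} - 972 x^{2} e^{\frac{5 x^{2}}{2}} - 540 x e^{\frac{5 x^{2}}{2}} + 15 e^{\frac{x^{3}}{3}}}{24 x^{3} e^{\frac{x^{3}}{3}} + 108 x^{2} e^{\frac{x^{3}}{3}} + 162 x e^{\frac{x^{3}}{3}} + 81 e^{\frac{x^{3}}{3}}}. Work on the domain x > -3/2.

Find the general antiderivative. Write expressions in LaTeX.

F(x) = \frac{- 16 \left(2 x + 3\right)^{2} e^{- \frac{x^{3}}{3} + \frac{5 x^{2}}{2}} - 15}{12 \left(2 x + 3\right)^{2}} + C

A first test for any F(x): its x-derivative must equal f(x) identically.
Check: d/dx[\frac{- 16 \left(2 x + 3\right)^{2} e^{- \frac{x^{3}}{3} + \frac{5 x^{2}}{2}} - 15}{12 \left(2 x + 3\right)^{2}}] = \frac{32 x^{5} e^{\frac{5 x^{2}}{2}} e^{- \frac{x^{3}}{3}} - 16 x^{4} e^{\frac{5 x^{2}}{2}} e^{- \frac{x^{3}}{3}} - 504 x^{3} e^{\frac{5 x^{2}}{2}} e^{- \frac{x^{3}}{3}} - 972 x^{2} e^{\frac{5 x^{2}}{2}} e^{- \frac{x^{3}}{3}} - 540 x e^{\frac{5 x^{2}}{2}} e^{- \frac{x^{3}}{3}} + 15}{24 x^{3} + 108 x^{2} + 162 x + 81}, which equals f(x).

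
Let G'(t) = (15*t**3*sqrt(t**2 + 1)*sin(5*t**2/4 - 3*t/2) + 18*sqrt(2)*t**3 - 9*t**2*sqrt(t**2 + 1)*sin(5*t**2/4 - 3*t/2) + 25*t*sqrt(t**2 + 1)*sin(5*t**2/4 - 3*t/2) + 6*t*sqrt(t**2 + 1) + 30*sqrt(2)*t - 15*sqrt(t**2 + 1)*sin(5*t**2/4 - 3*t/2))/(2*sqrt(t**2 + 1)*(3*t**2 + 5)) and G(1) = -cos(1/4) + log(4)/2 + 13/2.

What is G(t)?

Check a candidate G(t) by differentiating: d/dt[G] must match the given G'(t).
A general antiderivative is 3*sqrt(2*t**2 + 2) + log(3*t**2/2 + 5/2)/2 - cos(5*t**2/4 - 3*t/2) + C.
The condition gives C = -cos(1/4) + log(4)/2 + 13/2 - (-cos(1/4) + log(4)/2 + 6) = 1/2.
So G(t) = 3*sqrt(2*t**2 + 2) + log(3*t**2/2 + 5/2)/2 - cos(5*t**2/4 - 3*t/2) + 1/2.
Check: d/dt[3*sqrt(2*t**2 + 2) + log(3*t**2/2 + 5/2)/2 - cos(5*t**2/4 - 3*t/2) + 1/2] = (15*t**3*sqrt(t**2 + 1)*sin(5*t**2/4 - 3*t/2) + 18*sqrt(2)*t**3 - 9*t**2*sqrt(t**2 + 1)*sin(5*t**2/4 - 3*t/2) + 25*t*sqrt(t**2 + 1)*sin(5*t**2/4 - 3*t/2) + 6*t*sqrt(t**2 + 1) + 30*sqrt(2)*t - 15*sqrt(t**2 + 1)*sin(5*t**2/4 - 3*t/2))/(6*t**2*sqrt(t**2 + 1) + 10*sqrt(t**2 + 1)), which equals G'(t).

G(t) = 3*sqrt(2*t**2 + 2) + log(3*t**2/2 + 5/2)/2 - cos(5*t**2/4 - 3*t/2) + 1/2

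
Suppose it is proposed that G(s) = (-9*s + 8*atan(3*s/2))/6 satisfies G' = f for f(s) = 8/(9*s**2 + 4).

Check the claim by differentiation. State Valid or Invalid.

d/ds[G] = (4 - 27*s**2)/(18*s**2 + 8)
d/ds[G] - f(s) = -3/2 != 0.

Invalid: d/ds[G] - f = -3/2, which is not 0.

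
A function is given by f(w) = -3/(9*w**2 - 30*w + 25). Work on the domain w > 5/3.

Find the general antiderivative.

F(w) = 1/(3*w - 5) + C

An antiderivative F(w) passes only if d/dw[F] lands on f(w) exactly.
Check: d/dw[1/(3*w - 5)] = -3/(9*w**2 - 30*w + 25) = f(w).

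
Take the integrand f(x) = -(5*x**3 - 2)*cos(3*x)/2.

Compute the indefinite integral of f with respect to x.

A first test for any F(x): its x-derivative must equal f(x) identically.
Check: d/dx[(-45*x**3*sin(3*x) - 45*x**2*cos(3*x) + 30*x*sin(3*x) + 18*sin(3*x) + 10*cos(3*x))/54] = -5*x**3*cos(3*x)/2 + cos(3*x), which equals f(x).

F(x) = (-45*x**3*sin(3*x) - 45*x**2*cos(3*x) + 30*x*sin(3*x) + 18*sin(3*x) + 10*cos(3*x))/54 + C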